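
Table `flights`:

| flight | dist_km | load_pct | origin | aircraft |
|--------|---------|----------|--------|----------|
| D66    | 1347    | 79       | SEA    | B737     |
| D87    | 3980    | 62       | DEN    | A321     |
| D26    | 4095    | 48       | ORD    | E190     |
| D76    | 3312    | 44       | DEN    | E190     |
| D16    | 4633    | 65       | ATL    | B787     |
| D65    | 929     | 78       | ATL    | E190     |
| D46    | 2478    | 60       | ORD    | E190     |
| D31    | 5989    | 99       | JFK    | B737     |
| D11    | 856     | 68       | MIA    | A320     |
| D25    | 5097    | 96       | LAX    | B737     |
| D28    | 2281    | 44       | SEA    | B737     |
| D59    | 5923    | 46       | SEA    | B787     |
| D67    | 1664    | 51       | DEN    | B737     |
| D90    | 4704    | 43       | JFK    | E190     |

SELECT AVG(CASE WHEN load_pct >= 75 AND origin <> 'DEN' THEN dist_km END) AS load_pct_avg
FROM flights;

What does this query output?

3340.5

flight=D66: ✓ → 1347
flight=D87: ✗
flight=D26: ✗
flight=D76: ✗
flight=D16: ✗
flight=D65: ✓ → 929
flight=D46: ✗
flight=D31: ✓ → 5989
flight=D11: ✗
flight=D25: ✓ → 5097
flight=D28: ✗
flight=D59: ✗
flight=D67: ✗
flight=D90: ✗
load_pct_avg = (1347 + 929 + 5989 + 5097) / 4 = 3340.5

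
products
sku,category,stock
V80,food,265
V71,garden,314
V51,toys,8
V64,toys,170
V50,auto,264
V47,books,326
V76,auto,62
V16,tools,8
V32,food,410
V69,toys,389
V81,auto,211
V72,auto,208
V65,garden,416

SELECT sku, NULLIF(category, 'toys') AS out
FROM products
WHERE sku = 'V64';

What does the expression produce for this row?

sku = V64: category=toys, stock=170.
category=toys vs toys: equal → NULL

NULL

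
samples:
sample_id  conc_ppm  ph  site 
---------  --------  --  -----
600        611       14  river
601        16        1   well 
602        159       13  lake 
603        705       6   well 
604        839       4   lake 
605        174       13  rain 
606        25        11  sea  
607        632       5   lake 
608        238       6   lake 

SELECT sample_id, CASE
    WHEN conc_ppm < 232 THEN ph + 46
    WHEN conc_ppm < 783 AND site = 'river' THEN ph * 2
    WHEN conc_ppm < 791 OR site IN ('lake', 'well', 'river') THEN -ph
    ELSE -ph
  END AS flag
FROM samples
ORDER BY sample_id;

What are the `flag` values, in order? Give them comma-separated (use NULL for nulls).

28, 47, 59, -6, -4, 59, 57, -5, -6

sample_id=600: conc_ppm < 783 AND site = 'river' → 28
sample_id=601: conc_ppm < 232 → 47
sample_id=602: conc_ppm < 232 → 59
sample_id=603: conc_ppm < 791 OR site IN ('lake', 'well', 'river') → -6
sample_id=604: conc_ppm < 791 OR site IN ('lake', 'well', 'river') → -4
sample_id=605: conc_ppm < 232 → 59
sample_id=606: conc_ppm < 232 → 57
sample_id=607: conc_ppm < 791 OR site IN ('lake', 'well', 'river') → -5
sample_id=608: conc_ppm < 791 OR site IN ('lake', 'well', 'river') → -6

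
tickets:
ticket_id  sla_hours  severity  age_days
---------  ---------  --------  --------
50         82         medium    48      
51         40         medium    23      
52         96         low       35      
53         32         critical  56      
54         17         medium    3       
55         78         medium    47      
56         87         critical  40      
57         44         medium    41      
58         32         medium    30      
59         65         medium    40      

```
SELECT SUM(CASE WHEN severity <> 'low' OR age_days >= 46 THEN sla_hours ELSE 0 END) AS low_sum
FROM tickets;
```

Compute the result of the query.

477

ticket_id=50: ✓ → 82
ticket_id=51: ✓ → 40
ticket_id=52: ✗
ticket_id=53: ✓ → 32
ticket_id=54: ✓ → 17
ticket_id=55: ✓ → 78
ticket_id=56: ✓ → 87
ticket_id=57: ✓ → 44
ticket_id=58: ✓ → 32
ticket_id=59: ✓ → 65
low_sum = 82 + 40 + 32 + 17 + 78 + 87 + 44 + 32 + 65 = 477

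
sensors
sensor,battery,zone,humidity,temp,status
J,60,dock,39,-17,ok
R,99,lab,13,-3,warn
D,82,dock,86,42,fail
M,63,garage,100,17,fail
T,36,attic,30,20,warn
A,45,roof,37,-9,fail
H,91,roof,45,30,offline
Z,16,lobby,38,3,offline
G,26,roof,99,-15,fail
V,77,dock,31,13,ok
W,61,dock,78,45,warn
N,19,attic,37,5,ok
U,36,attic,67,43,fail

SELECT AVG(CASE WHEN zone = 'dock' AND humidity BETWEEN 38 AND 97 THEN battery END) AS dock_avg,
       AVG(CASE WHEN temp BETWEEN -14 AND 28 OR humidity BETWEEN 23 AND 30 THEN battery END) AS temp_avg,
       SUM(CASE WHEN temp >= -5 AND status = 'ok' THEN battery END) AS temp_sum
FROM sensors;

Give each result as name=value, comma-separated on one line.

dock_avg=67.6666666667, temp_avg=50.7142857143, temp_sum=96

[dock_avg: zone = 'dock' AND humidity BETWEEN 38 AND 97]
sensor=J: ✓ → 60
sensor=R: ✗
sensor=D: ✓ → 82
sensor=M: ✗
sensor=T: ✗
sensor=A: ✗
sensor=H: ✗
sensor=Z: ✗
sensor=G: ✗
sensor=V: ✗
sensor=W: ✓ → 61
sensor=N: ✗
sensor=U: ✗
dock_avg = (60 + 82 + 61) / 3 = 67.6666666667
—
[temp_avg: temp BETWEEN -14 AND 28 OR humidity BETWEEN 23 AND 30]
sensor=J: ✗
sensor=R: ✓ → 99
sensor=D: ✗
sensor=M: ✓ → 63
sensor=T: ✓ → 36
sensor=A: ✓ → 45
sensor=H: ✗
sensor=Z: ✓ → 16
sensor=G: ✗
sensor=V: ✓ → 77
sensor=W: ✗
sensor=N: ✓ → 19
sensor=U: ✗
temp_avg = (99 + 63 + 36 + 45 + 16 + 77 + 19) / 7 = 50.7142857143
—
[temp_sum: temp >= -5 AND status = 'ok']
sensor=J: ✗
sensor=R: ✗
sensor=D: ✗
sensor=M: ✗
sensor=T: ✗
sensor=A: ✗
sensor=H: ✗
sensor=Z: ✗
sensor=G: ✗
sensor=V: ✓ → 77
sensor=W: ✗
sensor=N: ✓ → 19
sensor=U: ✗
temp_sum = 77 + 19 = 96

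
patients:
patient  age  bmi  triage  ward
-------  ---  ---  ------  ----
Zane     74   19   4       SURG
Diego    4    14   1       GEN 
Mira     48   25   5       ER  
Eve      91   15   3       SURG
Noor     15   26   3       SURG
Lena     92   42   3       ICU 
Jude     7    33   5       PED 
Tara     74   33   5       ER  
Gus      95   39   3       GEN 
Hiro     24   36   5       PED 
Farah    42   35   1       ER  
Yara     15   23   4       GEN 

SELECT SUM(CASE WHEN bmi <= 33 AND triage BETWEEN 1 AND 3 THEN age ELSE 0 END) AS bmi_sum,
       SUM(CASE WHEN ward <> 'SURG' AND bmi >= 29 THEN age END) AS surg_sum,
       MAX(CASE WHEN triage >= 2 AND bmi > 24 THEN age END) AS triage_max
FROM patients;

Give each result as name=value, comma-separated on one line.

bmi_sum=110, surg_sum=334, triage_max=95

[bmi_sum: bmi <= 33 AND triage BETWEEN 1 AND 3]
patient=Zane: ✗
patient=Diego: ✓ → 4
patient=Mira: ✗
patient=Eve: ✓ → 91
patient=Noor: ✓ → 15
patient=Lena: ✗
patient=Jude: ✗
patient=Tara: ✗
patient=Gus: ✗
patient=Hiro: ✗
patient=Farah: ✗
patient=Yara: ✗
bmi_sum = 4 + 91 + 15 = 110
—
[surg_sum: ward <> 'SURG' AND bmi >= 29]
patient=Zane: ✗
patient=Diego: ✗
patient=Mira: ✗
patient=Eve: ✗
patient=Noor: ✗
patient=Lena: ✓ → 92
patient=Jude: ✓ → 7
patient=Tara: ✓ → 74
patient=Gus: ✓ → 95
patient=Hiro: ✓ → 24
patient=Farah: ✓ → 42
patient=Yara: ✗
surg_sum = 92 + 7 + 74 + 95 + 24 + 42 = 334
—
[triage_max: triage >= 2 AND bmi > 24]
patient=Zane: ✗
patient=Diego: ✗
patient=Mira: ✓ → 48
patient=Eve: ✗
patient=Noor: ✓ → 15
patient=Lena: ✓ → 92
patient=Jude: ✓ → 7
patient=Tara: ✓ → 74
patient=Gus: ✓ → 95
patient=Hiro: ✓ → 24
patient=Farah: ✗
patient=Yara: ✗
triage_max = MAX(48, 15, 92, 7, 74, 95, 24) = 95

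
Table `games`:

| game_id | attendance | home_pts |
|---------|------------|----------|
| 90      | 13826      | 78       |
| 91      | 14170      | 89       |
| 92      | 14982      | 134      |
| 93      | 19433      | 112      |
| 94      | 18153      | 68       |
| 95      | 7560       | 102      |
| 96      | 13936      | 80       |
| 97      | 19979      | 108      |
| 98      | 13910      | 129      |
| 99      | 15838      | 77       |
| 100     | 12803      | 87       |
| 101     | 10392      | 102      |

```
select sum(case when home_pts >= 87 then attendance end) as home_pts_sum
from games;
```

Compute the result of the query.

game_id=90: ✗
game_id=91: ✓ → 14170
game_id=92: ✓ → 14982
game_id=93: ✓ → 19433
game_id=94: ✗
game_id=95: ✓ → 7560
game_id=96: ✗
game_id=97: ✓ → 19979
game_id=98: ✓ → 13910
game_id=99: ✗
game_id=100: ✓ → 12803
game_id=101: ✓ → 10392
home_pts_sum = 14170 + 14982 + 19433 + 7560 + 19979 + 13910 + 12803 + 10392 = 113229

113229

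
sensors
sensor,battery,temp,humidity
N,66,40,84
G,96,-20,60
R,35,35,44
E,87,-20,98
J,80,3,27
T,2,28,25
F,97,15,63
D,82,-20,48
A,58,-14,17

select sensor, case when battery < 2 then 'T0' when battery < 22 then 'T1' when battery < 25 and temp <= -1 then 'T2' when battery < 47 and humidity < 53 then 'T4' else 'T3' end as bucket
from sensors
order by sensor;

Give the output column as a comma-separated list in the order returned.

T3, T3, T3, T3, T3, T3, T3, T4, T1

sensor=A: ELSE → T3
sensor=D: ELSE → T3
sensor=E: ELSE → T3
sensor=F: ELSE → T3
sensor=G: ELSE → T3
sensor=J: ELSE → T3
sensor=N: ELSE → T3
sensor=R: battery < 47 and humidity < 53 → T4
sensor=T: battery < 22 → T1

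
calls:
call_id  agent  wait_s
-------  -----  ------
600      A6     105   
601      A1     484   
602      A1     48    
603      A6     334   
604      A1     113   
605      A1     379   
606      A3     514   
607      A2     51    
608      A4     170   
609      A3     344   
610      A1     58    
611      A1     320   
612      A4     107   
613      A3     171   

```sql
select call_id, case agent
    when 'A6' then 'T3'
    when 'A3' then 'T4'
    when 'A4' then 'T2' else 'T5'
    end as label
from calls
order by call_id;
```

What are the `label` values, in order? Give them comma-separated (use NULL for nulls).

call_id=600: agent='A6' → T3
call_id=601: ELSE → T5
call_id=602: ELSE → T5
call_id=603: agent='A6' → T3
call_id=604: ELSE → T5
call_id=605: ELSE → T5
call_id=606: agent='A3' → T4
call_id=607: ELSE → T5
call_id=608: agent='A4' → T2
call_id=609: agent='A3' → T4
call_id=610: ELSE → T5
call_id=611: ELSE → T5
call_id=612: agent='A4' → T2
call_id=613: agent='A3' → T4

T3, T5, T5, T3, T5, T5, T4, T5, T2, T4, T5, T5, T2, T4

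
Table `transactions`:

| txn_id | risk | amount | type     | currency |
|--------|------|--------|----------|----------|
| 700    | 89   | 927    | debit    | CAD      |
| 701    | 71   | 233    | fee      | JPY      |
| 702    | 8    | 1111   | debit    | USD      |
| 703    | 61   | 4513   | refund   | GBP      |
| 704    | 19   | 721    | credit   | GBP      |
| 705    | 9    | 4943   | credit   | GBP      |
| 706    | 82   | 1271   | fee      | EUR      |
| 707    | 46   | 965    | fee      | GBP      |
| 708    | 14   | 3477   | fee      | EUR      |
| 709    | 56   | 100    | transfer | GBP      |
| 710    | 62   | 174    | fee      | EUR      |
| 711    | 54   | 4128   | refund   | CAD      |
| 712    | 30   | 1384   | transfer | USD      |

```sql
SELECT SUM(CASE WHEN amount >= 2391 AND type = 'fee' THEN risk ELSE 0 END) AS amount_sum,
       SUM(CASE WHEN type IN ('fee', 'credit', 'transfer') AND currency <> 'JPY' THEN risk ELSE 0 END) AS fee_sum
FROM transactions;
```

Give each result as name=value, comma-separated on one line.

amount_sum=14, fee_sum=318

[amount_sum: amount >= 2391 AND type = 'fee']
txn_id=700: ✗
txn_id=701: ✗
txn_id=702: ✗
txn_id=703: ✗
txn_id=704: ✗
txn_id=705: ✗
txn_id=706: ✗
txn_id=707: ✗
txn_id=708: ✓ → 14
txn_id=709: ✗
txn_id=710: ✗
txn_id=711: ✗
txn_id=712: ✗
amount_sum = 14
—
[fee_sum: type IN ('fee', 'credit', 'transfer') AND currency <> 'JPY']
txn_id=700: ✗
txn_id=701: ✗
txn_id=702: ✗
txn_id=703: ✗
txn_id=704: ✓ → 19
txn_id=705: ✓ → 9
txn_id=706: ✓ → 82
txn_id=707: ✓ → 46
txn_id=708: ✓ → 14
txn_id=709: ✓ → 56
txn_id=710: ✓ → 62
txn_id=711: ✗
txn_id=712: ✓ → 30
fee_sum = 19 + 9 + 82 + 46 + 14 + 56 + 62 + 30 = 318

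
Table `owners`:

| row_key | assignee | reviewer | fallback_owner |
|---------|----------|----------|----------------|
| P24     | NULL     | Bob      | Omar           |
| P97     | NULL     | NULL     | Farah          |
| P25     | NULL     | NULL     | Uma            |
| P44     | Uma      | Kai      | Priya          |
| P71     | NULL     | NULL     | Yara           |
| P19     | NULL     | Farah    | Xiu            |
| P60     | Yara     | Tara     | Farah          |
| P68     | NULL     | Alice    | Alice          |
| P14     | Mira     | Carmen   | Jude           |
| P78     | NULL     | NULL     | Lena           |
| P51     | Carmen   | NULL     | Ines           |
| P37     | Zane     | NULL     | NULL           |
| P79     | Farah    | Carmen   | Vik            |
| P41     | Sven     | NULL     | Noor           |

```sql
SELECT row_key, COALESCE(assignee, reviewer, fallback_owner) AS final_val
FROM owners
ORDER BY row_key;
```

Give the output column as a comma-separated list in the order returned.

Mira, Farah, Bob, Uma, Zane, Sven, Uma, Carmen, Yara, Alice, Yara, Lena, Farah, Farah

row_key=P14: assignee=Mira → Mira
row_key=P19: assignee=NULL, reviewer=Farah → Farah
row_key=P24: assignee=NULL, reviewer=Bob → Bob
row_key=P25: assignee=NULL, reviewer=NULL, fallback_owner=Uma → Uma
row_key=P37: assignee=Zane → Zane
row_key=P41: assignee=Sven → Sven
row_key=P44: assignee=Uma → Uma
row_key=P51: assignee=Carmen → Carmen
row_key=P60: assignee=Yara → Yara
row_key=P68: assignee=NULL, reviewer=Alice → Alice
row_key=P71: assignee=NULL, reviewer=NULL, fallback_owner=Yara → Yara
row_key=P78: assignee=NULL, reviewer=NULL, fallback_owner=Lena → Lena
row_key=P79: assignee=Farah → Farah
row_key=P97: assignee=NULL, reviewer=NULL, fallback_owner=Farah → Farah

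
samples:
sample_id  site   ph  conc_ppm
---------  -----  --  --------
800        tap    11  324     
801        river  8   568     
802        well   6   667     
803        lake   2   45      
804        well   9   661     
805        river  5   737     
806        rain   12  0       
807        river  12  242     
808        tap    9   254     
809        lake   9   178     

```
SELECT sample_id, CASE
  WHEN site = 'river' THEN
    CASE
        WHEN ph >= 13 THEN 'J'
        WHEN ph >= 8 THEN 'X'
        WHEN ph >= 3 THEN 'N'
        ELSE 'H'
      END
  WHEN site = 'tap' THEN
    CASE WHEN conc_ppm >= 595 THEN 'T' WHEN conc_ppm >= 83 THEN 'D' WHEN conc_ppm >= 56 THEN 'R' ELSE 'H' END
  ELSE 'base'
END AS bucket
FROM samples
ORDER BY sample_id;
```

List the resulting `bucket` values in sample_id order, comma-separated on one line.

D, X, base, base, base, N, base, X, D, base

sample_id=800: site='tap' → inner[conc_ppm >= 83] → D
sample_id=801: site='river' → inner[ph >= 8] → X
sample_id=802: site='well' → outer ELSE → base
sample_id=803: site='lake' → outer ELSE → base
sample_id=804: site='well' → outer ELSE → base
sample_id=805: site='river' → inner[ph >= 3] → N
sample_id=806: site='rain' → outer ELSE → base
sample_id=807: site='river' → inner[ph >= 8] → X
sample_id=808: site='tap' → inner[conc_ppm >= 83] → D
sample_id=809: site='lake' → outer ELSE → base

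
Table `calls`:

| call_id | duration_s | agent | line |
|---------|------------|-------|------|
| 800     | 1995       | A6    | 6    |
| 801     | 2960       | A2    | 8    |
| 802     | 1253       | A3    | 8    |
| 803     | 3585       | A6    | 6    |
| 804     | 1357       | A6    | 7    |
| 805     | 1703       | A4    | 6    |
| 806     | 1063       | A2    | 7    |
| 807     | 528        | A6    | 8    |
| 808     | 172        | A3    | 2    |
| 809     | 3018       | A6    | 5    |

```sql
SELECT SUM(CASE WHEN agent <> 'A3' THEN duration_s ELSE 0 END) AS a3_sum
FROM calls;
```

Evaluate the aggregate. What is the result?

call_id=800: ✓ → 1995
call_id=801: ✓ → 2960
call_id=802: ✗
call_id=803: ✓ → 3585
call_id=804: ✓ → 1357
call_id=805: ✓ → 1703
call_id=806: ✓ → 1063
call_id=807: ✓ → 528
call_id=808: ✗
call_id=809: ✓ → 3018
a3_sum = 1995 + 2960 + 3585 + 1357 + 1703 + 1063 + 528 + 3018 = 16209

16209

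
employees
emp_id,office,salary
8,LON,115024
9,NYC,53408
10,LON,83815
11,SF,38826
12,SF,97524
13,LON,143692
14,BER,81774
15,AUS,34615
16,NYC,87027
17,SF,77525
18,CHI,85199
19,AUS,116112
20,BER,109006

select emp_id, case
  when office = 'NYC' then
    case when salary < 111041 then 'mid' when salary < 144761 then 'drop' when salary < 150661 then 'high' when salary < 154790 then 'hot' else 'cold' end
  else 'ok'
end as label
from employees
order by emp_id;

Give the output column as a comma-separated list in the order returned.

ok, mid, ok, ok, ok, ok, ok, ok, mid, ok, ok, ok, ok

emp_id=8: office='LON' → outer ELSE → ok
emp_id=9: office='NYC' → inner[salary < 111041] → mid
emp_id=10: office='LON' → outer ELSE → ok
emp_id=11: office='SF' → outer ELSE → ok
emp_id=12: office='SF' → outer ELSE → ok
emp_id=13: office='LON' → outer ELSE → ok
emp_id=14: office='BER' → outer ELSE → ok
emp_id=15: office='AUS' → outer ELSE → ok
emp_id=16: office='NYC' → inner[salary < 111041] → mid
emp_id=17: office='SF' → outer ELSE → ok
emp_id=18: office='CHI' → outer ELSE → ok
emp_id=19: office='AUS' → outer ELSE → ok
emp_id=20: office='BER' → outer ELSE → ok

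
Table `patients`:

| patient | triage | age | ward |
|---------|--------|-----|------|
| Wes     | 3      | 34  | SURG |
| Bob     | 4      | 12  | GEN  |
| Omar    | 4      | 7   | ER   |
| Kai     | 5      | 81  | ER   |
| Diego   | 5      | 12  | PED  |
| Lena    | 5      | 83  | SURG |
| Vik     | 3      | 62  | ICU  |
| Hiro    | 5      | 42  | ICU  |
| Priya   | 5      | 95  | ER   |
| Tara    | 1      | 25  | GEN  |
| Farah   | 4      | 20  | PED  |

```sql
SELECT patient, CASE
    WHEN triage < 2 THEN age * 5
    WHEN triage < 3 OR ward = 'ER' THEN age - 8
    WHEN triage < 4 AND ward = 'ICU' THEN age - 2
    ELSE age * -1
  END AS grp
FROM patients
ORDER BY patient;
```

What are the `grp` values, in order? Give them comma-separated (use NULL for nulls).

patient=Bob: ELSE → -12
patient=Diego: ELSE → -12
patient=Farah: ELSE → -20
patient=Hiro: ELSE → -42
patient=Kai: triage < 3 OR ward = 'ER' → 73
patient=Lena: ELSE → -83
patient=Omar: triage < 3 OR ward = 'ER' → -1
patient=Priya: triage < 3 OR ward = 'ER' → 87
patient=Tara: triage < 2 → 125
patient=Vik: triage < 4 AND ward = 'ICU' → 60
patient=Wes: ELSE → -34

-12, -12, -20, -42, 73, -83, -1, 87, 125, 60, -34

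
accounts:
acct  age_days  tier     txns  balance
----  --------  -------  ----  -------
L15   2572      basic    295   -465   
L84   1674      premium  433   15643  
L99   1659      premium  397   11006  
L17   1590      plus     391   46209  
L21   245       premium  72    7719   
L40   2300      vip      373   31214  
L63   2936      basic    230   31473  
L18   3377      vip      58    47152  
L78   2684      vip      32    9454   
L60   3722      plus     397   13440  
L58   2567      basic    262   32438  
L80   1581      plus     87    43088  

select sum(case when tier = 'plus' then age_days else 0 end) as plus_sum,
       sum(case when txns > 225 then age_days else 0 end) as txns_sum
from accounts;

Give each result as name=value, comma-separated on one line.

plus_sum=6893, txns_sum=19020

[plus_sum: tier = 'plus']
acct=L15: ✗
acct=L84: ✗
acct=L99: ✗
acct=L17: ✓ → 1590
acct=L21: ✗
acct=L40: ✗
acct=L63: ✗
acct=L18: ✗
acct=L78: ✗
acct=L60: ✓ → 3722
acct=L58: ✗
acct=L80: ✓ → 1581
plus_sum = 1590 + 3722 + 1581 = 6893
—
[txns_sum: txns > 225]
acct=L15: ✓ → 2572
acct=L84: ✓ → 1674
acct=L99: ✓ → 1659
acct=L17: ✓ → 1590
acct=L21: ✗
acct=L40: ✓ → 2300
acct=L63: ✓ → 2936
acct=L18: ✗
acct=L78: ✗
acct=L60: ✓ → 3722
acct=L58: ✓ → 2567
acct=L80: ✗
txns_sum = 2572 + 1674 + 1659 + 1590 + 2300 + 2936 + 3722 + 2567 = 19020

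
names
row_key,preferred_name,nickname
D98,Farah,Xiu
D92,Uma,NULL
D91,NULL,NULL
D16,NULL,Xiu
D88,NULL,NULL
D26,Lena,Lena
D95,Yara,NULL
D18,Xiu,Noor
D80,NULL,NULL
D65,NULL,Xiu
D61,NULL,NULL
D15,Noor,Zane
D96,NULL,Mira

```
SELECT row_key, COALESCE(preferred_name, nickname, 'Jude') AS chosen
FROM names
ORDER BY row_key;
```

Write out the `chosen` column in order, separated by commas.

Noor, Xiu, Xiu, Lena, Jude, Xiu, Jude, Jude, Jude, Uma, Yara, Mira, Farah

row_key=D15: preferred_name=Noor → Noor
row_key=D16: preferred_name=NULL, nickname=Xiu → Xiu
row_key=D18: preferred_name=Xiu → Xiu
row_key=D26: preferred_name=Lena → Lena
row_key=D61: preferred_name=NULL, nickname=NULL, → literal Jude → Jude
row_key=D65: preferred_name=NULL, nickname=Xiu → Xiu
row_key=D80: preferred_name=NULL, nickname=NULL, → literal Jude → Jude
row_key=D88: preferred_name=NULL, nickname=NULL, → literal Jude → Jude
row_key=D91: preferred_name=NULL, nickname=NULL, → literal Jude → Jude
row_key=D92: preferred_name=Uma → Uma
row_key=D95: preferred_name=Yara → Yara
row_key=D96: preferred_name=NULL, nickname=Mira → Mira
row_key=D98: preferred_name=Farah → Farah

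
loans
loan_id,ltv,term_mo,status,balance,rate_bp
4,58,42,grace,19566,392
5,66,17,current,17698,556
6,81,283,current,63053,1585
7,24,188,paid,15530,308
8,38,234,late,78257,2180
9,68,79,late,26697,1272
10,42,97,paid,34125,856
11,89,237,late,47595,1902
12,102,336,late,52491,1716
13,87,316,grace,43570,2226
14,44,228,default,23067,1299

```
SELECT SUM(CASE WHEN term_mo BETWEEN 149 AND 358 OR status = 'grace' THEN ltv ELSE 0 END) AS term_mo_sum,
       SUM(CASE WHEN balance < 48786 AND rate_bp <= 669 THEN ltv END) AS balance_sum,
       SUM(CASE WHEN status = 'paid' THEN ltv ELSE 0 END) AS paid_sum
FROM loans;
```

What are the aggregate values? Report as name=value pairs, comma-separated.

term_mo_sum=523, balance_sum=148, paid_sum=66

[term_mo_sum: term_mo BETWEEN 149 AND 358 OR status = 'grace']
loan_id=4: ✓ → 58
loan_id=5: ✗
loan_id=6: ✓ → 81
loan_id=7: ✓ → 24
loan_id=8: ✓ → 38
loan_id=9: ✗
loan_id=10: ✗
loan_id=11: ✓ → 89
loan_id=12: ✓ → 102
loan_id=13: ✓ → 87
loan_id=14: ✓ → 44
term_mo_sum = 58 + 81 + 24 + 38 + 89 + 102 + 87 + 44 = 523
—
[balance_sum: balance < 48786 AND rate_bp <= 669]
loan_id=4: ✓ → 58
loan_id=5: ✓ → 66
loan_id=6: ✗
loan_id=7: ✓ → 24
loan_id=8: ✗
loan_id=9: ✗
loan_id=10: ✗
loan_id=11: ✗
loan_id=12: ✗
loan_id=13: ✗
loan_id=14: ✗
balance_sum = 58 + 66 + 24 = 148
—
[paid_sum: status = 'paid']
loan_id=4: ✗
loan_id=5: ✗
loan_id=6: ✗
loan_id=7: ✓ → 24
loan_id=8: ✗
loan_id=9: ✗
loan_id=10: ✓ → 42
loan_id=11: ✗
loan_id=12: ✗
loan_id=13: ✗
loan_id=14: ✗
paid_sum = 24 + 42 = 66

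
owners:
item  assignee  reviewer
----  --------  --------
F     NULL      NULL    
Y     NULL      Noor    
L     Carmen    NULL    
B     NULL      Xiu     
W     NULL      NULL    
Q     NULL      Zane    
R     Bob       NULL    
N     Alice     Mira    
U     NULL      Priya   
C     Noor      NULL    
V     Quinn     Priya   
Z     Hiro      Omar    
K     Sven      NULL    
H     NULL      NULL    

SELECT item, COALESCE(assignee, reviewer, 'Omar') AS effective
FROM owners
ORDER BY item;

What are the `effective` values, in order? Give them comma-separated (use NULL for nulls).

Xiu, Noor, Omar, Omar, Sven, Carmen, Alice, Zane, Bob, Priya, Quinn, Omar, Noor, Hiro

item=B: assignee=NULL, reviewer=Xiu → Xiu
item=C: assignee=Noor → Noor
item=F: assignee=NULL, reviewer=NULL, → literal Omar → Omar
item=H: assignee=NULL, reviewer=NULL, → literal Omar → Omar
item=K: assignee=Sven → Sven
item=L: assignee=Carmen → Carmen
item=N: assignee=Alice → Alice
item=Q: assignee=NULL, reviewer=Zane → Zane
item=R: assignee=Bob → Bob
item=U: assignee=NULL, reviewer=Priya → Priya
item=V: assignee=Quinn → Quinn
item=W: assignee=NULL, reviewer=NULL, → literal Omar → Omar
item=Y: assignee=NULL, reviewer=Noor → Noor
item=Z: assignee=Hiro → Hiro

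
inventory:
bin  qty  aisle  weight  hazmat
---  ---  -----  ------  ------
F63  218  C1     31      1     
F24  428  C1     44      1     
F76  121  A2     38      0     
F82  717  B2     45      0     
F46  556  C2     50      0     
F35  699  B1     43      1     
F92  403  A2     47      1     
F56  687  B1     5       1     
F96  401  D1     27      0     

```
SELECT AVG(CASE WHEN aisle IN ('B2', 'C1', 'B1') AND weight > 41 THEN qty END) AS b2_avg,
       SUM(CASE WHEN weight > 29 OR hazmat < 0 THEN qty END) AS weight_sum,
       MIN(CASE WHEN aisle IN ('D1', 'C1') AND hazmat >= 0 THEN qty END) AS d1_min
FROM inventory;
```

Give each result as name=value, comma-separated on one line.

[b2_avg: aisle IN ('B2', 'C1', 'B1') AND weight > 41]
bin=F63: ✗
bin=F24: ✓ → 428
bin=F76: ✗
bin=F82: ✓ → 717
bin=F46: ✗
bin=F35: ✓ → 699
bin=F92: ✗
bin=F56: ✗
bin=F96: ✗
b2_avg = (428 + 717 + 699) / 3 = 614.6666666667
—
[weight_sum: weight > 29 OR hazmat < 0]
bin=F63: ✓ → 218
bin=F24: ✓ → 428
bin=F76: ✓ → 121
bin=F82: ✓ → 717
bin=F46: ✓ → 556
bin=F35: ✓ → 699
bin=F92: ✓ → 403
bin=F56: ✗
bin=F96: ✗
weight_sum = 218 + 428 + 121 + 717 + 556 + 699 + 403 = 3142
—
[d1_min: aisle IN ('D1', 'C1') AND hazmat >= 0]
bin=F63: ✓ → 218
bin=F24: ✓ → 428
bin=F76: ✗
bin=F82: ✗
bin=F46: ✗
bin=F35: ✗
bin=F92: ✗
bin=F56: ✗
bin=F96: ✓ → 401
d1_min = MIN(218, 428, 401) = 218

b2_avg=614.6666666667, weight_sum=3142, d1_min=218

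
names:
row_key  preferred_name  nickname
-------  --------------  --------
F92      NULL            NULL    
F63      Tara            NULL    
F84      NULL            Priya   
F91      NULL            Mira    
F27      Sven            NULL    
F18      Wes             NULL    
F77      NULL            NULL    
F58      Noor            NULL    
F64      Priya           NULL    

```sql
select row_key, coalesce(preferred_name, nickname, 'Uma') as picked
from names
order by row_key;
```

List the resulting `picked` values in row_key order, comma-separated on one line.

row_key=F18: preferred_name=Wes → Wes
row_key=F27: preferred_name=Sven → Sven
row_key=F58: preferred_name=Noor → Noor
row_key=F63: preferred_name=Tara → Tara
row_key=F64: preferred_name=Priya → Priya
row_key=F77: preferred_name=NULL, nickname=NULL, → literal Uma → Uma
row_key=F84: preferred_name=NULL, nickname=Priya → Priya
row_key=F91: preferred_name=NULL, nickname=Mira → Mira
row_key=F92: preferred_name=NULL, nickname=NULL, → literal Uma → Uma

Wes, Sven, Noor, Tara, Priya, Uma, Priya, Mira, Uma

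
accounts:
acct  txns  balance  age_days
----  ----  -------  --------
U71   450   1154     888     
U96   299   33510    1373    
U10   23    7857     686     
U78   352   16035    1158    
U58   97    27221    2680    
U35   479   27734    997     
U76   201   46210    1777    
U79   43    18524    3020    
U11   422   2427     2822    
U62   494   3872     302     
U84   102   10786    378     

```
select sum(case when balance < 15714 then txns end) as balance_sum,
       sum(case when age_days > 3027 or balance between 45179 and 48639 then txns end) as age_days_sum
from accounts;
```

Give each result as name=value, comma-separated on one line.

balance_sum=1491, age_days_sum=201

[balance_sum: balance < 15714]
acct=U71: ✓ → 450
acct=U96: ✗
acct=U10: ✓ → 23
acct=U78: ✗
acct=U58: ✗
acct=U35: ✗
acct=U76: ✗
acct=U79: ✗
acct=U11: ✓ → 422
acct=U62: ✓ → 494
acct=U84: ✓ → 102
balance_sum = 450 + 23 + 422 + 494 + 102 = 1491
—
[age_days_sum: age_days > 3027 or balance between 45179 and 48639]
acct=U71: ✗
acct=U96: ✗
acct=U10: ✗
acct=U78: ✗
acct=U58: ✗
acct=U35: ✗
acct=U76: ✓ → 201
acct=U79: ✗
acct=U11: ✗
acct=U62: ✗
acct=U84: ✗
age_days_sum = 201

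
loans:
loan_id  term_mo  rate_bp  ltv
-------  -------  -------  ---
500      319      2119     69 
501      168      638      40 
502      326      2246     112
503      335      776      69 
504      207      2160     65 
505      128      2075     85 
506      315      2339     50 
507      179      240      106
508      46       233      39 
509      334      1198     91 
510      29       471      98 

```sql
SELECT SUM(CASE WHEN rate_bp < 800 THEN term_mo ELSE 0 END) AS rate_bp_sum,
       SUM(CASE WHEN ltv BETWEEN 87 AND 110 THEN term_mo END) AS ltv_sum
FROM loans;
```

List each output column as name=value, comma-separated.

[rate_bp_sum: rate_bp < 800]
loan_id=500: ✗
loan_id=501: ✓ → 168
loan_id=502: ✗
loan_id=503: ✓ → 335
loan_id=504: ✗
loan_id=505: ✗
loan_id=506: ✗
loan_id=507: ✓ → 179
loan_id=508: ✓ → 46
loan_id=509: ✗
loan_id=510: ✓ → 29
rate_bp_sum = 168 + 335 + 179 + 46 + 29 = 757
—
[ltv_sum: ltv BETWEEN 87 AND 110]
loan_id=500: ✗
loan_id=501: ✗
loan_id=502: ✗
loan_id=503: ✗
loan_id=504: ✗
loan_id=505: ✗
loan_id=506: ✗
loan_id=507: ✓ → 179
loan_id=508: ✗
loan_id=509: ✓ → 334
loan_id=510: ✓ → 29
ltv_sum = 179 + 334 + 29 = 542

rate_bp_sum=757, ltv_sum=542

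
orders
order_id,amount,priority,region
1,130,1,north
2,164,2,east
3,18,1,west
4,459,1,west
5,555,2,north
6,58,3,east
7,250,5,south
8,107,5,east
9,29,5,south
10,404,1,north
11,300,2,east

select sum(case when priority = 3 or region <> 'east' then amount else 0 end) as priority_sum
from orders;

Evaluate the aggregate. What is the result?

1903

order_id=1: ✓ → 130
order_id=2: ✗
order_id=3: ✓ → 18
order_id=4: ✓ → 459
order_id=5: ✓ → 555
order_id=6: ✓ → 58
order_id=7: ✓ → 250
order_id=8: ✗
order_id=9: ✓ → 29
order_id=10: ✓ → 404
order_id=11: ✗
priority_sum = 130 + 18 + 459 + 555 + 58 + 250 + 29 + 404 = 1903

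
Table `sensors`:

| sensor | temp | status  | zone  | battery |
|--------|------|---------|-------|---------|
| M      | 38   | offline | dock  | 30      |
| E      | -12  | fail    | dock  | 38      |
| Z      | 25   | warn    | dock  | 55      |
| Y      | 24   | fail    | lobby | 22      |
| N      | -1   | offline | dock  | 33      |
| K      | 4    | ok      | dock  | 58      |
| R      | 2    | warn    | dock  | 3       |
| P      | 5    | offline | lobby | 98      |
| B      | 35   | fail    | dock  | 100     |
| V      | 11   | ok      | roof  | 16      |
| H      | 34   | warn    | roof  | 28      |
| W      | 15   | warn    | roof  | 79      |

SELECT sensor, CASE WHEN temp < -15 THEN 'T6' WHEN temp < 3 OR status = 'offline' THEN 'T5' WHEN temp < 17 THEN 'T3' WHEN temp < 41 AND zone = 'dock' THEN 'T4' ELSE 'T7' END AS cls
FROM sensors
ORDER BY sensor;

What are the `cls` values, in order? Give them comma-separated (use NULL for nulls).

T4, T5, T7, T3, T5, T5, T5, T5, T3, T3, T7, T4

sensor=B: temp < 41 AND zone = 'dock' → T4
sensor=E: temp < 3 OR status = 'offline' → T5
sensor=H: ELSE → T7
sensor=K: temp < 17 → T3
sensor=M: temp < 3 OR status = 'offline' → T5
sensor=N: temp < 3 OR status = 'offline' → T5
sensor=P: temp < 3 OR status = 'offline' → T5
sensor=R: temp < 3 OR status = 'offline' → T5
sensor=V: temp < 17 → T3
sensor=W: temp < 17 → T3
sensor=Y: ELSE → T7
sensor=Z: temp < 41 AND zone = 'dock' → T4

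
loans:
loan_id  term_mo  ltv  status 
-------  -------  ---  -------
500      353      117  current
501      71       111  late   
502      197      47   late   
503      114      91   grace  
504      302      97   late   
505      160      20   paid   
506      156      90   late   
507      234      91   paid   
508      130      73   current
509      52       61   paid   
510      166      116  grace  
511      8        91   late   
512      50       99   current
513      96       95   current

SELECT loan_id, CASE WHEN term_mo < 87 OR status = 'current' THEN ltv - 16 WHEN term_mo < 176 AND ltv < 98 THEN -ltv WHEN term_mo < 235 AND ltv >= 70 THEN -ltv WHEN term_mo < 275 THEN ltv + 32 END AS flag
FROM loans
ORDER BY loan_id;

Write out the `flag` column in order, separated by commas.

101, 95, 79, -91, NULL, -20, -90, -91, 57, 45, -116, 75, 83, 79

loan_id=500: term_mo < 87 OR status = 'current' → 101
loan_id=501: term_mo < 87 OR status = 'current' → 95
loan_id=502: term_mo < 275 → 79
loan_id=503: term_mo < 176 AND ltv < 98 → -91
loan_id=504: (no match → NULL) → NULL
loan_id=505: term_mo < 176 AND ltv < 98 → -20
loan_id=506: term_mo < 176 AND ltv < 98 → -90
loan_id=507: term_mo < 235 AND ltv >= 70 → -91
loan_id=508: term_mo < 87 OR status = 'current' → 57
loan_id=509: term_mo < 87 OR status = 'current' → 45
loan_id=510: term_mo < 235 AND ltv >= 70 → -116
loan_id=511: term_mo < 87 OR status = 'current' → 75
loan_id=512: term_mo < 87 OR status = 'current' → 83
loan_id=513: term_mo < 87 OR status = 'current' → 79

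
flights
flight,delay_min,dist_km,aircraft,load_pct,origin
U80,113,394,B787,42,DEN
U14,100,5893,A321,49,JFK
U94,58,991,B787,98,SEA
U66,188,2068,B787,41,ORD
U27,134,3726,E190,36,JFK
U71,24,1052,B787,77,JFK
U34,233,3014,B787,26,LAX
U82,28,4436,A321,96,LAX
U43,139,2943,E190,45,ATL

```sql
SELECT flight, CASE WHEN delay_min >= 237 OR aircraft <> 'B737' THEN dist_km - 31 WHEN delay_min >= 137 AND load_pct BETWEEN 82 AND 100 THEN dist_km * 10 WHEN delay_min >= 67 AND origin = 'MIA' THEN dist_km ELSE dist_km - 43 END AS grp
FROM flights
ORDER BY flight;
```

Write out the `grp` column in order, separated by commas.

5862, 3695, 2983, 2912, 2037, 1021, 363, 4405, 960

flight=U14: delay_min >= 237 OR aircraft <> 'B737' → 5862
flight=U27: delay_min >= 237 OR aircraft <> 'B737' → 3695
flight=U34: delay_min >= 237 OR aircraft <> 'B737' → 2983
flight=U43: delay_min >= 237 OR aircraft <> 'B737' → 2912
flight=U66: delay_min >= 237 OR aircraft <> 'B737' → 2037
flight=U71: delay_min >= 237 OR aircraft <> 'B737' → 1021
flight=U80: delay_min >= 237 OR aircraft <> 'B737' → 363
flight=U82: delay_min >= 237 OR aircraft <> 'B737' → 4405
flight=U94: delay_min >= 237 OR aircraft <> 'B737' → 960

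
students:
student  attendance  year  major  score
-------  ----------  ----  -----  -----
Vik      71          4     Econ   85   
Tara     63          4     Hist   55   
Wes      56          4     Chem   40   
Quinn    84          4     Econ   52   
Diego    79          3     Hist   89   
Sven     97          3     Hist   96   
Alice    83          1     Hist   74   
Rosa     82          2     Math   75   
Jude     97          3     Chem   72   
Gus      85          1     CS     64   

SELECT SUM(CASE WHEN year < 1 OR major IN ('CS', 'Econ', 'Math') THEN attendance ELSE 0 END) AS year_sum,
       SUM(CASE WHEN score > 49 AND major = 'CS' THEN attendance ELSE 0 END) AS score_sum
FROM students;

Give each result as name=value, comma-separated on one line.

year_sum=322, score_sum=85

[year_sum: year < 1 OR major IN ('CS', 'Econ', 'Math')]
student=Vik: ✓ → 71
student=Tara: ✗
student=Wes: ✗
student=Quinn: ✓ → 84
student=Diego: ✗
student=Sven: ✗
student=Alice: ✗
student=Rosa: ✓ → 82
student=Jude: ✗
student=Gus: ✓ → 85
year_sum = 71 + 84 + 82 + 85 = 322
—
[score_sum: score > 49 AND major = 'CS']
student=Vik: ✗
student=Tara: ✗
student=Wes: ✗
student=Quinn: ✗
student=Diego: ✗
student=Sven: ✗
student=Alice: ✗
student=Rosa: ✗
student=Jude: ✗
student=Gus: ✓ → 85
score_sum = 85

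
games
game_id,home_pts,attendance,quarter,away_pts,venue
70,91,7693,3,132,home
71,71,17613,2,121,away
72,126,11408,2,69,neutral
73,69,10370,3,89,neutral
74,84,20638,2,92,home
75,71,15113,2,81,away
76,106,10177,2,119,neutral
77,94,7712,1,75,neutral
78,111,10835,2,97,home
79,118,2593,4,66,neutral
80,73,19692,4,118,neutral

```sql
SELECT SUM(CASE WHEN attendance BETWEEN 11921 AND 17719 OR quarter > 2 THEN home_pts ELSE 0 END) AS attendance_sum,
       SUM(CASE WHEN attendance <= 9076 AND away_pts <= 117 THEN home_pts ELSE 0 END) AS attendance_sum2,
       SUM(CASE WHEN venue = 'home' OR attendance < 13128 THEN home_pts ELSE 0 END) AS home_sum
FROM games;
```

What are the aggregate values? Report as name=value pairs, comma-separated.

[attendance_sum: attendance BETWEEN 11921 AND 17719 OR quarter > 2]
game_id=70: ✓ → 91
game_id=71: ✓ → 71
game_id=72: ✗
game_id=73: ✓ → 69
game_id=74: ✗
game_id=75: ✓ → 71
game_id=76: ✗
game_id=77: ✗
game_id=78: ✗
game_id=79: ✓ → 118
game_id=80: ✓ → 73
attendance_sum = 91 + 71 + 69 + 71 + 118 + 73 = 493
—
[attendance_sum2: attendance <= 9076 AND away_pts <= 117]
game_id=70: ✗
game_id=71: ✗
game_id=72: ✗
game_id=73: ✗
game_id=74: ✗
game_id=75: ✗
game_id=76: ✗
game_id=77: ✓ → 94
game_id=78: ✗
game_id=79: ✓ → 118
game_id=80: ✗
attendance_sum2 = 94 + 118 = 212
—
[home_sum: venue = 'home' OR attendance < 13128]
game_id=70: ✓ → 91
game_id=71: ✗
game_id=72: ✓ → 126
game_id=73: ✓ → 69
game_id=74: ✓ → 84
game_id=75: ✗
game_id=76: ✓ → 106
game_id=77: ✓ → 94
game_id=78: ✓ → 111
game_id=79: ✓ → 118
game_id=80: ✗
home_sum = 91 + 126 + 69 + 84 + 106 + 94 + 111 + 118 = 799

attendance_sum=493, attendance_sum2=212, home_sum=799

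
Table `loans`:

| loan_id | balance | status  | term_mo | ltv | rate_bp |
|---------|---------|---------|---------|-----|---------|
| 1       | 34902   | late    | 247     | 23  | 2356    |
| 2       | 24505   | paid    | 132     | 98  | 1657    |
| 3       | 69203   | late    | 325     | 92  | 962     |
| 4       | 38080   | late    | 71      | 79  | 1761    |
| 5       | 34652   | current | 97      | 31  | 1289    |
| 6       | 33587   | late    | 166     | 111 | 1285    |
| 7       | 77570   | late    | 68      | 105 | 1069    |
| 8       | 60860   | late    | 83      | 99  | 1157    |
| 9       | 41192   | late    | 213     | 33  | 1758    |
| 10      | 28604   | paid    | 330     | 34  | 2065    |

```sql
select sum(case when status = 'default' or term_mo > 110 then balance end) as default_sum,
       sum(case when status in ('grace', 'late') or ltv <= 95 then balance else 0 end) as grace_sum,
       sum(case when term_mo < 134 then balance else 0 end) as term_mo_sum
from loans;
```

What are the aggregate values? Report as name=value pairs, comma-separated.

[default_sum: status = 'default' or term_mo > 110]
loan_id=1: ✓ → 34902
loan_id=2: ✓ → 24505
loan_id=3: ✓ → 69203
loan_id=4: ✗
loan_id=5: ✗
loan_id=6: ✓ → 33587
loan_id=7: ✗
loan_id=8: ✗
loan_id=9: ✓ → 41192
loan_id=10: ✓ → 28604
default_sum = 34902 + 24505 + 69203 + 33587 + 41192 + 28604 = 231993
—
[grace_sum: status in ('grace', 'late') or ltv <= 95]
loan_id=1: ✓ → 34902
loan_id=2: ✗
loan_id=3: ✓ → 69203
loan_id=4: ✓ → 38080
loan_id=5: ✓ → 34652
loan_id=6: ✓ → 33587
loan_id=7: ✓ → 77570
loan_id=8: ✓ → 60860
loan_id=9: ✓ → 41192
loan_id=10: ✓ → 28604
grace_sum = 34902 + 69203 + 38080 + 34652 + 33587 + 77570 + 60860 + 41192 + 28604 = 418650
—
[term_mo_sum: term_mo < 134]
loan_id=1: ✗
loan_id=2: ✓ → 24505
loan_id=3: ✗
loan_id=4: ✓ → 38080
loan_id=5: ✓ → 34652
loan_id=6: ✗
loan_id=7: ✓ → 77570
loan_id=8: ✓ → 60860
loan_id=9: ✗
loan_id=10: ✗
term_mo_sum = 24505 + 38080 + 34652 + 77570 + 60860 = 235667

default_sum=231993, grace_sum=418650, term_mo_sum=235667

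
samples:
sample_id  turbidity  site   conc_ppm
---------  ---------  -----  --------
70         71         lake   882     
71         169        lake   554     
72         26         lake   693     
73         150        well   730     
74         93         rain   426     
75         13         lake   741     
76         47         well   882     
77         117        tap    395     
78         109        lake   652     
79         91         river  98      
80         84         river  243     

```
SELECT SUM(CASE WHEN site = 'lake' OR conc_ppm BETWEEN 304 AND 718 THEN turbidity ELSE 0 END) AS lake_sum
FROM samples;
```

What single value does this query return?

sample_id=70: ✓ → 71
sample_id=71: ✓ → 169
sample_id=72: ✓ → 26
sample_id=73: ✗
sample_id=74: ✓ → 93
sample_id=75: ✓ → 13
sample_id=76: ✗
sample_id=77: ✓ → 117
sample_id=78: ✓ → 109
sample_id=79: ✗
sample_id=80: ✗
lake_sum = 71 + 169 + 26 + 93 + 13 + 117 + 109 = 598

598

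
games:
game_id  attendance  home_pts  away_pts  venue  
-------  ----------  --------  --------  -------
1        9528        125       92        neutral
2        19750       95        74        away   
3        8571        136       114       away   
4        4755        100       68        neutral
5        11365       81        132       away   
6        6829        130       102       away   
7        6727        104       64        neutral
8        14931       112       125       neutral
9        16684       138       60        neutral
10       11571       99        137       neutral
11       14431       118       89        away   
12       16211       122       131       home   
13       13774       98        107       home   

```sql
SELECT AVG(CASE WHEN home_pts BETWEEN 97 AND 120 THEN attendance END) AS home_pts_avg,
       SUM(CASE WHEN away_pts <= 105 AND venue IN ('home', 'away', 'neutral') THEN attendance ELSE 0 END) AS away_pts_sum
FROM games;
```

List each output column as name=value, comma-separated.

home_pts_avg=11031.5, away_pts_sum=78704

[home_pts_avg: home_pts BETWEEN 97 AND 120]
game_id=1: ✗
game_id=2: ✗
game_id=3: ✗
game_id=4: ✓ → 4755
game_id=5: ✗
game_id=6: ✗
game_id=7: ✓ → 6727
game_id=8: ✓ → 14931
game_id=9: ✗
game_id=10: ✓ → 11571
game_id=11: ✓ → 14431
game_id=12: ✗
game_id=13: ✓ → 13774
home_pts_avg = (4755 + 6727 + 14931 + 11571 + 14431 + 13774) / 6 = 11031.5
—
[away_pts_sum: away_pts <= 105 AND venue IN ('home', 'away', 'neutral')]
game_id=1: ✓ → 9528
game_id=2: ✓ → 19750
game_id=3: ✗
game_id=4: ✓ → 4755
game_id=5: ✗
game_id=6: ✓ → 6829
game_id=7: ✓ → 6727
game_id=8: ✗
game_id=9: ✓ → 16684
game_id=10: ✗
game_id=11: ✓ → 14431
game_id=12: ✗
game_id=13: ✗
away_pts_sum = 9528 + 19750 + 4755 + 6829 + 6727 + 16684 + 14431 = 78704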